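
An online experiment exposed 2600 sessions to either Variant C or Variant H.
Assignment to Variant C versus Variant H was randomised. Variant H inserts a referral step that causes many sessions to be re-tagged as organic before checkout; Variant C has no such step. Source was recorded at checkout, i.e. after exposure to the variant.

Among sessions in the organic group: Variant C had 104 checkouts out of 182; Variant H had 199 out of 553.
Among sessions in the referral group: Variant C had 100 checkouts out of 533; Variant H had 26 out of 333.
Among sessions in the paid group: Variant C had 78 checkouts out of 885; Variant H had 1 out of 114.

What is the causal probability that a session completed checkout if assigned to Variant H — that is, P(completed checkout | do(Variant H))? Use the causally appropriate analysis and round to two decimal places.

The traffic source-specific comparison favours Variant C throughout, but the pooled figures favour Variant H. The question is whether to condition on traffic source.
The distribution of traffic source is itself part of what the variant does — it is an intermediate outcome. Holding it fixed would remove that part of the effect; the total effect is the pooled difference.
So P(outcome | do(Variant H)) is just the pooled rate for Variant H: 226/1000 = 0.226.

0.23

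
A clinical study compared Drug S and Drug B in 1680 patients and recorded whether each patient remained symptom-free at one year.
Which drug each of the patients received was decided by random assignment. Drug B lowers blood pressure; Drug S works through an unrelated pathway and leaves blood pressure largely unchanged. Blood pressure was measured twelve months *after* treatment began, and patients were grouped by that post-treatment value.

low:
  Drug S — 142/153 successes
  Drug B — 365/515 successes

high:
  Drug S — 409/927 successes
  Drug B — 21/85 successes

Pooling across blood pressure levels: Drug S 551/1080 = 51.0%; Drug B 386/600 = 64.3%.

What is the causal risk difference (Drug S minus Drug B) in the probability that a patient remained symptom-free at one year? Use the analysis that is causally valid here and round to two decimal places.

-0.13

Within every blood pressure level Drug S has the higher rate, yet pooled Drug B does — Simpson's reversal.
Because the drug influences blood pressure, blood pressure is a post-treatment mediator, not a confounder. Stratifying on it would bias the estimate; the causal effect is the crude pooled difference.
The causal difference is the pooled difference: 0.510 − 0.643 = -0.133.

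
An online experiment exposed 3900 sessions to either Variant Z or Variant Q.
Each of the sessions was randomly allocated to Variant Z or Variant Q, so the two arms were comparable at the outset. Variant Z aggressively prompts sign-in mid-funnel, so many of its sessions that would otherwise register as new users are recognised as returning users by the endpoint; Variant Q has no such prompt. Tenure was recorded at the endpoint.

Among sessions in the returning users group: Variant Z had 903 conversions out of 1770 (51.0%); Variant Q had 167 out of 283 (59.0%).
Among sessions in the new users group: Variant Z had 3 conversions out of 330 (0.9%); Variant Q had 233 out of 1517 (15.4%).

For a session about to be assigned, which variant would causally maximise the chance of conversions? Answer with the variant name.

Variant Z

The user tenure-specific comparison favours Variant Q throughout, but the pooled figures favour Variant Z. The question is whether to condition on user tenure.
User tenure is recorded after the variant and is itself shifted by it — it sits on the causal path from variant to outcome. Conditioning on a mediator would strip out part of the effect we want; the pooled comparison gives the total causal effect.
Pooled: Variant Z 43.1% vs Variant Q 22.2%; Variant Z is higher overall.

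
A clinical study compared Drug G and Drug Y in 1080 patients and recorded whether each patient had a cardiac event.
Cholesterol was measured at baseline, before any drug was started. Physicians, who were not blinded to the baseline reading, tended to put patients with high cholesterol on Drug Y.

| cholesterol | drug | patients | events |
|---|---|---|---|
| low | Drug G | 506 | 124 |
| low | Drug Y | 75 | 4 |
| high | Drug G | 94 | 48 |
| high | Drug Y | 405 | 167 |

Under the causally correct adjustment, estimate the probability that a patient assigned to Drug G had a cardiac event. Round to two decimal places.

0.37

The stratified and pooled comparisons disagree (Drug Y wins within each cholesterol; Drug G wins overall), so the answer turns on the causal role of cholesterol.
Since cholesterol is a pre-existing factor (not a product of the drug) and it affects the outcome on its own, it is a confounder. The stratified rates, not the pooled rate, identify the causal effect.
Standardising Drug G to the population cholesterol mix: 0.538·124/506 + 0.462·48/94 = 0.368.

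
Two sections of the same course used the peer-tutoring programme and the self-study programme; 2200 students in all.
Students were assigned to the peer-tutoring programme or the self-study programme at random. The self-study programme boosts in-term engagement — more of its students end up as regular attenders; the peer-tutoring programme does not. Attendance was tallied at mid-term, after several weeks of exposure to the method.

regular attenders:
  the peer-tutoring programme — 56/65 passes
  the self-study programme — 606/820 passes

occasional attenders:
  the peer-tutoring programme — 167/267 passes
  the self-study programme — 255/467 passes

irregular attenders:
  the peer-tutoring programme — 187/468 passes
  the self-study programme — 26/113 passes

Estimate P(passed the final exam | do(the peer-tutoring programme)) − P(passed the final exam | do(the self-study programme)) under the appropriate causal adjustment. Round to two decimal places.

-0.12

Mid-term attendance is downstream of the teaching method. One should not condition on a consequence of treatment, so the overall rates are the right comparison.
The causal difference is the pooled difference: 0.512 − 0.634 = -0.121.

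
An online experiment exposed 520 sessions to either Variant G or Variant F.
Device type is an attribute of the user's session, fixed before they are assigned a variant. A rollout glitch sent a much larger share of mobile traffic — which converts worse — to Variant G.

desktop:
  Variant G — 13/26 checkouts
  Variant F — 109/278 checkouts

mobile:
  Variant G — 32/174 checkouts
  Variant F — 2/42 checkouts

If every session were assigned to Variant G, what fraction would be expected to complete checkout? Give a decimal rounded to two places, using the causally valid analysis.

0.37

Variant G is higher inside every device type stratum but Variant F is higher in aggregate. Whether to stratify depends on how device type relates to the variant.
The imbalance in device type arose from how sessions were allocated, not from anything the variant did; and device type independently affects the outcome. The pooled gap is confounded — condition on device type.
Standardising Variant G to the population device type mix: 0.585·13/26 + 0.415·32/174 = 0.369.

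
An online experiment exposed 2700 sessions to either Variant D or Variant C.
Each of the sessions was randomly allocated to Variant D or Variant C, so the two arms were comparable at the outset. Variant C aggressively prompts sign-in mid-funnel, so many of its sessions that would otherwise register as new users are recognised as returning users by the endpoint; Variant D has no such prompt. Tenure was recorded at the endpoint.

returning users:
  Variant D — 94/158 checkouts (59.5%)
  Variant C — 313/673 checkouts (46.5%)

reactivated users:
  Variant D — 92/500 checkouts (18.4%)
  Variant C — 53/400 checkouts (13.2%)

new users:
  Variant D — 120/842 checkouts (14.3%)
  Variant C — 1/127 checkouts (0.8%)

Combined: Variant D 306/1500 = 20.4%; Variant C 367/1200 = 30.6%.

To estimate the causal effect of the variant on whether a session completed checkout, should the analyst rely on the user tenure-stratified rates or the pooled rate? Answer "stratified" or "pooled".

Within every user tenure level Variant D has the higher rate, yet pooled Variant C does — Simpson's reversal.
Because the variant influences user tenure, user tenure is a post-treatment mediator, not a confounder. Stratifying on it would bias the estimate; the causal effect is the crude pooled difference.
Pooled: Variant D 20.4% vs Variant C 30.6%; Variant C is higher overall.

pooled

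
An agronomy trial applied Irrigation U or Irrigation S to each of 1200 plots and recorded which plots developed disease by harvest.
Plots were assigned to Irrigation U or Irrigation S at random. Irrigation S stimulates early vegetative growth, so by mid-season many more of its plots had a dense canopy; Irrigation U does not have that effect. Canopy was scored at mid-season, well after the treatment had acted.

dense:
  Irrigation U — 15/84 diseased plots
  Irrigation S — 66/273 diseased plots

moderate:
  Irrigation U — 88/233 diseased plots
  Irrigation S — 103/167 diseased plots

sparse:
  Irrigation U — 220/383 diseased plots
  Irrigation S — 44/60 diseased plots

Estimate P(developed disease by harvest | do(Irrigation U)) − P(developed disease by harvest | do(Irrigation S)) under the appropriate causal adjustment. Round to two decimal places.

+0.04

The mid-season canopy-specific comparison favours Irrigation U throughout, but the pooled figures favour Irrigation S. The question is whether to condition on mid-season canopy.
The distribution of mid-season canopy is itself part of what the irrigation does — it is an intermediate outcome. Holding it fixed would remove that part of the effect; the total effect is the pooled difference.
The causal difference is the pooled difference: 0.461 − 0.426 = +0.035.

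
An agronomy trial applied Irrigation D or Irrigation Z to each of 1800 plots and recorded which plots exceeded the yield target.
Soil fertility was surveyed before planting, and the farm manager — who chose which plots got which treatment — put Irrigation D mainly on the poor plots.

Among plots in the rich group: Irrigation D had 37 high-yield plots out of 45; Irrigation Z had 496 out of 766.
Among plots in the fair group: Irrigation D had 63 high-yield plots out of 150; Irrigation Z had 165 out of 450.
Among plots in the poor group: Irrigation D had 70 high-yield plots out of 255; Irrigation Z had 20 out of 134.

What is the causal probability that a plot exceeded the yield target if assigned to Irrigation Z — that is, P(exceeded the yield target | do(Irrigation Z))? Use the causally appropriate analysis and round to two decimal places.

Irrigation D is higher inside every soil fertility stratum but Irrigation Z is higher in aggregate. Whether to stratify depends on how soil fertility relates to the irrigation.
Soil fertility satisfies the back-door criterion: it is not a descendant of the irrigation, and it blocks the spurious path from irrigation to outcome. Adjusting for it (i.e., using the within-soil fertility rates) gives the causal effect.
Standardising Irrigation Z to the population soil fertility mix: 0.451·496/766 + 0.333·165/450 + 0.216·20/134 = 0.446.

0.45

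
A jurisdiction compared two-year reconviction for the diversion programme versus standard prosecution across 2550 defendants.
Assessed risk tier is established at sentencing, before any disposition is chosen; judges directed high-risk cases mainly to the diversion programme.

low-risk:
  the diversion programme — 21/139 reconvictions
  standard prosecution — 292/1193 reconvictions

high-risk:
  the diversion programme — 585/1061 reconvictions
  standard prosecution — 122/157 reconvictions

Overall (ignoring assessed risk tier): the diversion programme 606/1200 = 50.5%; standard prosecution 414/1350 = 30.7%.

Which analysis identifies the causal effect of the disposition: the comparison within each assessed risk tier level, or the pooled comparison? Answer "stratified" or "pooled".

The stratified and pooled comparisons disagree (the diversion programme wins within each assessed risk tier; standard prosecution wins overall), so the answer turns on the causal role of assessed risk tier.
Here assessed risk tier is a common cause — it drives both which disposition a case falls under and the outcome. The crude comparison mixes populations; the stratum-specific rates are the causally relevant ones.
Within each level — low-risk: 15.1% vs 24.5%; high-risk: 55.1% vs 77.7% — the diversion programme is lower every time.

stratified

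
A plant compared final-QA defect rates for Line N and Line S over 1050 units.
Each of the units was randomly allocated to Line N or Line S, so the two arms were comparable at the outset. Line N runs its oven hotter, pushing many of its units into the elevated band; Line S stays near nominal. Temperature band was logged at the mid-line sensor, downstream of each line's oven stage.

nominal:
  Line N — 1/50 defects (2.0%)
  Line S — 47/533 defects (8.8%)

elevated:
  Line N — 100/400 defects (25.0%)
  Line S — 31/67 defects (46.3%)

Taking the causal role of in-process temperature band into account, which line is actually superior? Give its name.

Line S

The stratified and pooled comparisons disagree (Line N wins within each in-process temperature band; Line S wins overall), so the answer turns on the causal role of in-process temperature band.
Stratifying would compare lines among units the lines themselves sorted into in-process temperature band groups — a form of selection on an intermediate. The unconditioned pooled rates give the total causal effect.
Pooled: Line N 22.4% vs Line S 13.0%; Line S is lower overall.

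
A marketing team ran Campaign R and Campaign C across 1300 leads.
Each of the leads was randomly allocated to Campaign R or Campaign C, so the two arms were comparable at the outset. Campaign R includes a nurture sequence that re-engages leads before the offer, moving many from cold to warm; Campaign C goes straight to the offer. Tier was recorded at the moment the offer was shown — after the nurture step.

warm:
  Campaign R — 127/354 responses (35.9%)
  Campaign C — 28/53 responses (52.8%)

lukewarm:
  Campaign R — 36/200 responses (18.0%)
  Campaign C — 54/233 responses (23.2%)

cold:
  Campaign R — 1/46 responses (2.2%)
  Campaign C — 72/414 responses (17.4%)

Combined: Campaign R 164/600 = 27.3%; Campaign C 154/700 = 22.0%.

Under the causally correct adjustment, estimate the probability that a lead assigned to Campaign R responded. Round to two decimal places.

Within every engagement tier level Campaign C has the higher rate, yet pooled Campaign R does — Simpson's reversal.
Stratifying would compare campaigns among leads the campaigns themselves sorted into engagement tier groups — a form of selection on an intermediate. The unconditioned pooled rates give the total causal effect.
So P(outcome | do(Campaign R)) is just the pooled rate for Campaign R: 164/600 = 0.273.

0.27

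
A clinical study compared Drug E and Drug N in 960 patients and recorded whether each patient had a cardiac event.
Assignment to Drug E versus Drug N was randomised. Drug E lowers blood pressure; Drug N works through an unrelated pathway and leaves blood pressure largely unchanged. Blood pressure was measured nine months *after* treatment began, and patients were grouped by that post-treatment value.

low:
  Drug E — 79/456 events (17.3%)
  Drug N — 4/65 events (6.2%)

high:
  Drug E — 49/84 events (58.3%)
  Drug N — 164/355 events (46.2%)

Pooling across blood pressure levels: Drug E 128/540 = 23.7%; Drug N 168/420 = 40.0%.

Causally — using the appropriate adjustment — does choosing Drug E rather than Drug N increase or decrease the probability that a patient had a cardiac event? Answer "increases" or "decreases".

The blood pressure-specific comparison favours Drug N throughout, but the pooled figures favour Drug E. The question is whether to condition on blood pressure.
The distribution of blood pressure is itself part of what the drug does — it is an intermediate outcome. Holding it fixed would remove that part of the effect; the total effect is the pooled difference.
Pooled: Drug E 23.7% vs Drug N 40.0%; Drug E is lower overall.

decreases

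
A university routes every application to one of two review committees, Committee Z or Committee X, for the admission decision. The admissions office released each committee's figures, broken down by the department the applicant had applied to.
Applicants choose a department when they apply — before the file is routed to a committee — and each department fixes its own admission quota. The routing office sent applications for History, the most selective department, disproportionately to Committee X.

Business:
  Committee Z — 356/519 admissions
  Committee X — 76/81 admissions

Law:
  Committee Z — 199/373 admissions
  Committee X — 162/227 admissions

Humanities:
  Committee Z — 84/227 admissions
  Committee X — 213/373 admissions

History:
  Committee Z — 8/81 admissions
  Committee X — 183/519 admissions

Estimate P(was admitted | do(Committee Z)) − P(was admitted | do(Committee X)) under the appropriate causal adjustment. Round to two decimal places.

Committee X is higher inside every department stratum but Committee Z is higher in aggregate. Whether to stratify depends on how department relates to the review committee.
Since department is a pre-existing factor (not a product of the review committee) and it affects the outcome on its own, it is a confounder. The stratified rates, not the pooled rate, identify the causal effect.
Adjusting over the population distribution of department: 0.250·(0.686−0.938) + 0.250·(0.534−0.714) + 0.250·(0.370−0.571) + 0.250·(0.099−0.353) = -0.222.

-0.22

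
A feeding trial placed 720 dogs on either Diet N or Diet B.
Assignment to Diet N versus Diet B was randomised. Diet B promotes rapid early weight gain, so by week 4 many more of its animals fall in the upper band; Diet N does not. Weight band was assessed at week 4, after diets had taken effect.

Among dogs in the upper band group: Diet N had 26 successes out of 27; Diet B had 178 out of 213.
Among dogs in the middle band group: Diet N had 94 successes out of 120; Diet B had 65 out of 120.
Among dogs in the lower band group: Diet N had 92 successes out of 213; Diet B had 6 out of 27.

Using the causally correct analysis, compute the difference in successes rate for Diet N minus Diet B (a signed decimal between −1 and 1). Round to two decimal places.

Week-4 weight band here is a post-treatment variable shaped by the diet; conditioning on it would introduce bias rather than remove it. The overall comparison is the causal one.
The causal difference is the pooled difference: 0.589 − 0.692 = -0.103.

-0.10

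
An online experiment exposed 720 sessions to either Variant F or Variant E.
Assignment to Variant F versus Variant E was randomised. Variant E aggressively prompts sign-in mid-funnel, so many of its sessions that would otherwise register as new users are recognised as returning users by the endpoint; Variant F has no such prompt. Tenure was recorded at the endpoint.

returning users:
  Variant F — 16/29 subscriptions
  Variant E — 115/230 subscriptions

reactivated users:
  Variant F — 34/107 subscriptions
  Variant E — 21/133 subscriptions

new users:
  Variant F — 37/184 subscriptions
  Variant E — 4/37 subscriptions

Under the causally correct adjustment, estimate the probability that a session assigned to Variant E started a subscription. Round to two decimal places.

0.35

The stratified and pooled comparisons disagree (Variant F wins within each user tenure; Variant E wins overall), so the answer turns on the causal role of user tenure.
Because the variant influences user tenure, user tenure is a post-treatment mediator, not a confounder. Stratifying on it would bias the estimate; the causal effect is the crude pooled difference.
So P(outcome | do(Variant E)) is just the pooled rate for Variant E: 140/400 = 0.350.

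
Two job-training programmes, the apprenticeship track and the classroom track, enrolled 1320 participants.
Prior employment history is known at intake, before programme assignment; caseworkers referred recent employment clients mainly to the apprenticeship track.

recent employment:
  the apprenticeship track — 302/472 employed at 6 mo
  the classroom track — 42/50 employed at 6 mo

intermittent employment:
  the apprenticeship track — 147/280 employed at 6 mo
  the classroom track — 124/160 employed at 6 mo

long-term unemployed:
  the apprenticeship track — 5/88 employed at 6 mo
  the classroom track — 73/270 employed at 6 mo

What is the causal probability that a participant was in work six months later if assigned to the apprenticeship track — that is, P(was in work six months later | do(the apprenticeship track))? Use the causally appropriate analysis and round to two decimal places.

Prior employment history differs across programmes for reasons unrelated to any effect of the programme itself, and it separately predicts the outcome — a classic confounder. We must compare within prior employment history levels.
Standardising the apprenticeship track to the population prior employment history mix: 0.395·302/472 + 0.333·147/280 + 0.271·5/88 = 0.443.

0.44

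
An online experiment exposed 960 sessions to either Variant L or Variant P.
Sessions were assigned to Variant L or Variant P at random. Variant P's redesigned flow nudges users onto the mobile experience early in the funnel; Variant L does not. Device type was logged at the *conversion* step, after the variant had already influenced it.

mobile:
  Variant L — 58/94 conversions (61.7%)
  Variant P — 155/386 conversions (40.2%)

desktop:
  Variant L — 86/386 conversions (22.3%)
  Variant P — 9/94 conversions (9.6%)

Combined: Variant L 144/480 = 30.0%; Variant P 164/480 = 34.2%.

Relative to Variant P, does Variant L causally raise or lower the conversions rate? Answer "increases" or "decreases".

The device type-specific comparison favours Variant L throughout, but the pooled figures favour Variant P. The question is whether to condition on device type.
Device type is downstream of the variant. One should not condition on a consequence of treatment, so the overall rates are the right comparison.
Pooled: Variant L 30.0% vs Variant P 34.2%; Variant P is higher overall.

decreases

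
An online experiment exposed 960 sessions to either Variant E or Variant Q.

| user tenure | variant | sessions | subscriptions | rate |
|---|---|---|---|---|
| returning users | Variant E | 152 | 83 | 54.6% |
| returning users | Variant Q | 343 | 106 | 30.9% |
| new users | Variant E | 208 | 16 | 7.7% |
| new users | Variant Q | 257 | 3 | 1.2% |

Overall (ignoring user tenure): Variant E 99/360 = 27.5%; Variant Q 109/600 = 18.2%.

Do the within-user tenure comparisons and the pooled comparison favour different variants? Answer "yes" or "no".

no

Within each user tenure level (returning users 54.6% vs 30.9%; new users 7.7% vs 1.2%), Variant E has the higher rate every time. Pooled: 27.5% vs 18.2% — Variant E has the higher rate overall. They agree.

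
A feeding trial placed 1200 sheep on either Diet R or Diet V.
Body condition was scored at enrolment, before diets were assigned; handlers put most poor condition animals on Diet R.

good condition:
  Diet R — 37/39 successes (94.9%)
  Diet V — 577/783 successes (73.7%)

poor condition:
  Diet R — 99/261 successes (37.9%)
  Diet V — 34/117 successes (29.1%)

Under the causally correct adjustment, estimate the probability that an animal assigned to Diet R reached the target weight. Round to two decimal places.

0.77

The stratified and pooled comparisons disagree (Diet R wins within each starting body condition; Diet V wins overall), so the answer turns on the causal role of starting body condition.
Starting body condition differs across diets for reasons unrelated to any effect of the diet itself, and it separately predicts the outcome — a classic confounder. We must compare within starting body condition levels.
Standardising Diet R to the population starting body condition mix: 0.685·37/39 + 0.315·99/261 = 0.769.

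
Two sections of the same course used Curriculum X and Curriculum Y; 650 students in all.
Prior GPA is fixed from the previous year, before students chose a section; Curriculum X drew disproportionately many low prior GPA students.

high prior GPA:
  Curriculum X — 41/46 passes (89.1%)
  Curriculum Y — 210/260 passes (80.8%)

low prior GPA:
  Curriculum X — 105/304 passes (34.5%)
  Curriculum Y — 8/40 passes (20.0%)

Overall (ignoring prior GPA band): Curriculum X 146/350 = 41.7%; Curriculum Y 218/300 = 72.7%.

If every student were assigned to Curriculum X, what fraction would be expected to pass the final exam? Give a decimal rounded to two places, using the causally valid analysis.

0.60

The stratified and pooled comparisons disagree (Curriculum X wins within each prior GPA band; Curriculum Y wins overall), so the answer turns on the causal role of prior GPA band.
The imbalance in prior GPA band arose from how students were allocated, not from anything the teaching method did; and prior GPA band independently affects the outcome. The pooled gap is confounded — condition on prior GPA band.
Standardising Curriculum X to the population prior GPA band mix: 0.471·41/46 + 0.529·105/304 = 0.602.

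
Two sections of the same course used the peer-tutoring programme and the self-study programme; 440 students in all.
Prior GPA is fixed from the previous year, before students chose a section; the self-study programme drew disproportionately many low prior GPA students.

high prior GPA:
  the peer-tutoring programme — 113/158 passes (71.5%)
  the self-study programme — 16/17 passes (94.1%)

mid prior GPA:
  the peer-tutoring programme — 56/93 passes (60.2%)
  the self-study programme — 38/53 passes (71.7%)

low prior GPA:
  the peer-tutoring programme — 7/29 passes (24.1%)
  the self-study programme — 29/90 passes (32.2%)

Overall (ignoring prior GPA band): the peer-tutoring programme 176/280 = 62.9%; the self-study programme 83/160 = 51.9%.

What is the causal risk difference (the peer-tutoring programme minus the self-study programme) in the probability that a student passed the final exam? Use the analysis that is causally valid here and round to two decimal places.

-0.15

Prior GPA band satisfies the back-door criterion: it is not a descendant of the teaching method, and it blocks the spurious path from teaching method to outcome. Adjusting for it (i.e., using the within-prior GPA band rates) gives the causal effect.
Adjusting over the population distribution of prior GPA band: 0.398·(0.715−0.941) + 0.332·(0.602−0.717) + 0.270·(0.241−0.322) = -0.150.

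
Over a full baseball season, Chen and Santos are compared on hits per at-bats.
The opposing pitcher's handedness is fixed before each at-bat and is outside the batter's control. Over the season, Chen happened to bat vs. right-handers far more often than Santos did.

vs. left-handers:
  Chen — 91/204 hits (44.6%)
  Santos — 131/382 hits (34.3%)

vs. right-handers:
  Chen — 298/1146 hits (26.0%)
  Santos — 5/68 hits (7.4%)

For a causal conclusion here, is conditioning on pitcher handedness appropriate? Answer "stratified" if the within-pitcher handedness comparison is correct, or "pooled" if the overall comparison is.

Pitcher handedness is set before the player has any effect — it is not caused by the player — and it independently drives the outcome. That makes it a confounder, so the causal comparison is within pitcher handedness levels.
Within each level — vs. left-handers: 44.6% vs 34.3%; vs. right-handers: 26.0% vs 7.4% — Chen is higher every time.

stratified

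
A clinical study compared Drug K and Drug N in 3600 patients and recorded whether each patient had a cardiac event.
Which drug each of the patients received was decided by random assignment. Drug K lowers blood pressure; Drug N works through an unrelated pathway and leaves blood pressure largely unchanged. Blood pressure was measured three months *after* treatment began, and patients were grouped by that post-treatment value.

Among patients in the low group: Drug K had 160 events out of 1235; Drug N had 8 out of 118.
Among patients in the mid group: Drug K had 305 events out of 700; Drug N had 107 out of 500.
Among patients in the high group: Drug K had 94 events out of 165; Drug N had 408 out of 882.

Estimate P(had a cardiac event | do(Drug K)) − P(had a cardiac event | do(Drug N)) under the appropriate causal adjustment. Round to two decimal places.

Drug N is lower inside every blood pressure stratum but Drug K is lower in aggregate. Whether to stratify depends on how blood pressure relates to the drug.
Blood pressure here is a post-treatment variable shaped by the drug; conditioning on it would introduce bias rather than remove it. The overall comparison is the causal one.
The causal difference is the pooled difference: 0.266 − 0.349 = -0.082.

-0.08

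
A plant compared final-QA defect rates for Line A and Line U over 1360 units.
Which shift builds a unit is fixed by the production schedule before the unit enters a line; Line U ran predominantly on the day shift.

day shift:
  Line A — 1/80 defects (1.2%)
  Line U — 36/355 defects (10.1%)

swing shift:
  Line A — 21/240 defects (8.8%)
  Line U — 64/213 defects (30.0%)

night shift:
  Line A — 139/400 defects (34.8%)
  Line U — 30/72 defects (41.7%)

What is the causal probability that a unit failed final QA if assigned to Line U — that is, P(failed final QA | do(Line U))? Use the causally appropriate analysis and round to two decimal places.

0.28

Since shift is a pre-existing factor (not a product of the line) and it affects the outcome on its own, it is a confounder. The stratified rates, not the pooled rate, identify the causal effect.
Standardising Line U to the population shift mix: 0.320·36/355 + 0.333·64/213 + 0.347·30/72 = 0.277.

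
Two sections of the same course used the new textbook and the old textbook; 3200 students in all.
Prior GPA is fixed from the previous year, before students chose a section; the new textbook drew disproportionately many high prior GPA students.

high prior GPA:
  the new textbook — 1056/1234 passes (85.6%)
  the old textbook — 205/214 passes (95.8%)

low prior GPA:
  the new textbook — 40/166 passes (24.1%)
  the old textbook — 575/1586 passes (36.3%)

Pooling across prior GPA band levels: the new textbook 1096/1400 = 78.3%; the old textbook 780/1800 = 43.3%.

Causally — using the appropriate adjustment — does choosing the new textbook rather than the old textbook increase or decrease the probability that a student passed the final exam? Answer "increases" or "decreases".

decreases

Since prior GPA band is a pre-existing factor (not a product of the teaching method) and it affects the outcome on its own, it is a confounder. The stratified rates, not the pooled rate, identify the causal effect.
Within each level — high prior GPA: 85.6% vs 95.8%; low prior GPA: 24.1% vs 36.3% — the old textbook is higher every time.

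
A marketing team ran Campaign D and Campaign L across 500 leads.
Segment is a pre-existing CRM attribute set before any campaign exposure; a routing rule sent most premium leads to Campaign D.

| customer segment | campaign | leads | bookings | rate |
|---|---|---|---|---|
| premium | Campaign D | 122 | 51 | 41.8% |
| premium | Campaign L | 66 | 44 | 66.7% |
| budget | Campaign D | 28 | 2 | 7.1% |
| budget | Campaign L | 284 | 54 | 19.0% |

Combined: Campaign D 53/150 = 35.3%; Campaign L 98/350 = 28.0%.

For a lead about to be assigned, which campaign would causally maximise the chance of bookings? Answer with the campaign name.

Customer segment differs across campaigns for reasons unrelated to any effect of the campaign itself, and it separately predicts the outcome — a classic confounder. We must compare within customer segment levels.
Within each level — premium: 41.8% vs 66.7%; budget: 7.1% vs 19.0% — Campaign L is higher every time.

Campaign L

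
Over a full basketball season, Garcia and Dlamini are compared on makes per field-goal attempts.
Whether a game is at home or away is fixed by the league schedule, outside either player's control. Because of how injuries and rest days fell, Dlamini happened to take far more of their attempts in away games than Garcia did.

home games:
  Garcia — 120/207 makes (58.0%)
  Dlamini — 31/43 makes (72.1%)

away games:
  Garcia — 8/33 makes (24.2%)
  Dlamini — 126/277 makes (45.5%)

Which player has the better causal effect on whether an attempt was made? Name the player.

Dlamini

The stratified and pooled comparisons disagree (Dlamini wins within each game venue; Garcia wins overall), so the answer turns on the causal role of game venue.
Since game venue is a pre-existing factor (not a product of the player) and it affects the outcome on its own, it is a confounder. The stratified rates, not the pooled rate, identify the causal effect.
Within each level — home games: 58.0% vs 72.1%; away games: 24.2% vs 45.5% — Dlamini is higher every time.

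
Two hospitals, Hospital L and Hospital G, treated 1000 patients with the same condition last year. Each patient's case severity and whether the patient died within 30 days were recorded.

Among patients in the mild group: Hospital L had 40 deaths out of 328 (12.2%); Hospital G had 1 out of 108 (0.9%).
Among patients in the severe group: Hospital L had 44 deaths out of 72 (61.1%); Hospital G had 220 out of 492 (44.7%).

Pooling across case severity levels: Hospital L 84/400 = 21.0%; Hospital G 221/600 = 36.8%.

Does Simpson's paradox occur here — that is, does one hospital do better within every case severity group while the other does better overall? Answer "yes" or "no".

Within each case severity level (mild 12.2% vs 0.9%; severe 61.1% vs 44.7%), Hospital G has the lower rate every time. Pooled: 21.0% vs 36.8% — Hospital L has the lower rate overall. The two comparisons disagree.

yes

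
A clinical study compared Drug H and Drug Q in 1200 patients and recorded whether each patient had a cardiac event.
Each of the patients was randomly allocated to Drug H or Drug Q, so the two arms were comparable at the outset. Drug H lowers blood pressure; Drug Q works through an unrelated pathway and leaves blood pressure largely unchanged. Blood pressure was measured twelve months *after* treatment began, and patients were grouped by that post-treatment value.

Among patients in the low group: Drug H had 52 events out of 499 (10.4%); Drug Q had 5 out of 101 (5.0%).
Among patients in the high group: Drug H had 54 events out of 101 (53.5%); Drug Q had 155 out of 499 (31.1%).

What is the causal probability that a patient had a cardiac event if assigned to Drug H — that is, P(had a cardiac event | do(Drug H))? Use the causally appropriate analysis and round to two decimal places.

Because the drug influences blood pressure, blood pressure is a post-treatment mediator, not a confounder. Stratifying on it would bias the estimate; the causal effect is the crude pooled difference.
So P(outcome | do(Drug H)) is just the pooled rate for Drug H: 106/600 = 0.177.

0.18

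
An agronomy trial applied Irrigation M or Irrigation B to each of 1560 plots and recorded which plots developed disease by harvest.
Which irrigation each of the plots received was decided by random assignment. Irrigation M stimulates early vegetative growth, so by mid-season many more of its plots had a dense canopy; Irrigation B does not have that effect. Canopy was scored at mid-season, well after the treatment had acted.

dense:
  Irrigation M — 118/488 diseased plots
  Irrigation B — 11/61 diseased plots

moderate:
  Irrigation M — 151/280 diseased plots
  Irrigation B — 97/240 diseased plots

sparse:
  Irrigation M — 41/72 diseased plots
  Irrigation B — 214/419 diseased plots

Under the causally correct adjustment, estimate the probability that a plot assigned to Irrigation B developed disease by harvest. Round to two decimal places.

The distribution of mid-season canopy is itself part of what the irrigation does — it is an intermediate outcome. Holding it fixed would remove that part of the effect; the total effect is the pooled difference.
So P(outcome | do(Irrigation B)) is just the pooled rate for Irrigation B: 322/720 = 0.447.

0.45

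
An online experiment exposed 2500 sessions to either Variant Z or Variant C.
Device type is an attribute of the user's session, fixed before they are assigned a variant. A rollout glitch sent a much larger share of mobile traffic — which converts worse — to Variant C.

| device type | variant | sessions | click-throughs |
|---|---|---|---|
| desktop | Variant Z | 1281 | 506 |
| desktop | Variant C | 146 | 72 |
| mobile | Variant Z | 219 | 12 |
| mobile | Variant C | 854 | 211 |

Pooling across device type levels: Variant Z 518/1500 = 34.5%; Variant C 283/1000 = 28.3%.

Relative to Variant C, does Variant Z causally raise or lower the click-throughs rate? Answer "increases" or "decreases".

decreases

Device type satisfies the back-door criterion: it is not a descendant of the variant, and it blocks the spurious path from variant to outcome. Adjusting for it (i.e., using the within-device type rates) gives the causal effect.
Within each level — desktop: 39.5% vs 49.3%; mobile: 5.5% vs 24.7% — Variant C is higher every time.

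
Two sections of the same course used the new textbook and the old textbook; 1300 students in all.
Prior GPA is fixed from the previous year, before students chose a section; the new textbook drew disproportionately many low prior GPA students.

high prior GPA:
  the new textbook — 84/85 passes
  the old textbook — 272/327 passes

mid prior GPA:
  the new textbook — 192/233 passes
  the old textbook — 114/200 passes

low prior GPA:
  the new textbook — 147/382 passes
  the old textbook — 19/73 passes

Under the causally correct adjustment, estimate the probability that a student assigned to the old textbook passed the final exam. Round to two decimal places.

Prior GPA band satisfies the back-door criterion: it is not a descendant of the teaching method, and it blocks the spurious path from teaching method to outcome. Adjusting for it (i.e., using the within-prior GPA band rates) gives the causal effect.
Standardising the old textbook to the population prior GPA band mix: 0.317·272/327 + 0.333·114/200 + 0.350·19/73 = 0.545.

0.54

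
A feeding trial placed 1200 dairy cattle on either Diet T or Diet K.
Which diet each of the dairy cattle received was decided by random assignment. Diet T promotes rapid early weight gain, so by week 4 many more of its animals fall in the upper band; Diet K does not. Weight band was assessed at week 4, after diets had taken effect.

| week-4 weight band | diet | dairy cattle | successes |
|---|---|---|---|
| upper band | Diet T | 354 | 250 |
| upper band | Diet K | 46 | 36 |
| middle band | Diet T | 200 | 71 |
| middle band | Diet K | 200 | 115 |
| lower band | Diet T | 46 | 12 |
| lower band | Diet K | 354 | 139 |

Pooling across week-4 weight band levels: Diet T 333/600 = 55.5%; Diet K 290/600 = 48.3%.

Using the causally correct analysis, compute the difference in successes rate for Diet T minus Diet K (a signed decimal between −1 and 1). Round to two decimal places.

The distribution of week-4 weight band is itself part of what the diet does — it is an intermediate outcome. Holding it fixed would remove that part of the effect; the total effect is the pooled difference.
The causal difference is the pooled difference: 0.555 − 0.483 = +0.072.

+0.07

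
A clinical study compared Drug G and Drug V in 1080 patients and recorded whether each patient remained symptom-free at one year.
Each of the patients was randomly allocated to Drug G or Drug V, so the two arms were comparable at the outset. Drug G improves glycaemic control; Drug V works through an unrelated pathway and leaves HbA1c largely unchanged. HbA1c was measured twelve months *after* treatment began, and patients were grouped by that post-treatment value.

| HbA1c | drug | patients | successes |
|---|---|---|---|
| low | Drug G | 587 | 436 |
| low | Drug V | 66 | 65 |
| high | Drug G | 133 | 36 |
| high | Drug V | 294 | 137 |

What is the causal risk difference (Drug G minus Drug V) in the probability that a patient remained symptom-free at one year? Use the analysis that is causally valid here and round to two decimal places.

The HbA1c-specific comparison favours Drug V throughout, but the pooled figures favour Drug G. The question is whether to condition on HbA1c.
The distribution of HbA1c is itself part of what the drug does — it is an intermediate outcome. Holding it fixed would remove that part of the effect; the total effect is the pooled difference.
The causal difference is the pooled difference: 0.656 − 0.561 = +0.094.

+0.09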